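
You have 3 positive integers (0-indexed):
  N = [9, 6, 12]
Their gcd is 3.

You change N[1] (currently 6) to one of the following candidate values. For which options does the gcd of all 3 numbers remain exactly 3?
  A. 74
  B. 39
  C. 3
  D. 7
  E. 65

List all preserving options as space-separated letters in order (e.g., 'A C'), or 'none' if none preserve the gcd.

Old gcd = 3; gcd of others (without N[1]) = 3
New gcd for candidate v: gcd(3, v). Preserves old gcd iff gcd(3, v) = 3.
  Option A: v=74, gcd(3,74)=1 -> changes
  Option B: v=39, gcd(3,39)=3 -> preserves
  Option C: v=3, gcd(3,3)=3 -> preserves
  Option D: v=7, gcd(3,7)=1 -> changes
  Option E: v=65, gcd(3,65)=1 -> changes

Answer: B C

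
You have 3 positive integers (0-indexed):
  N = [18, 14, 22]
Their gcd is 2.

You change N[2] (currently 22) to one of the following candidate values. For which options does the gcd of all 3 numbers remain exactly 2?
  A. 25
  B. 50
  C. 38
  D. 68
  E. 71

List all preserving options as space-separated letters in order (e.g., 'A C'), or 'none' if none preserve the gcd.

Answer: B C D

Derivation:
Old gcd = 2; gcd of others (without N[2]) = 2
New gcd for candidate v: gcd(2, v). Preserves old gcd iff gcd(2, v) = 2.
  Option A: v=25, gcd(2,25)=1 -> changes
  Option B: v=50, gcd(2,50)=2 -> preserves
  Option C: v=38, gcd(2,38)=2 -> preserves
  Option D: v=68, gcd(2,68)=2 -> preserves
  Option E: v=71, gcd(2,71)=1 -> changes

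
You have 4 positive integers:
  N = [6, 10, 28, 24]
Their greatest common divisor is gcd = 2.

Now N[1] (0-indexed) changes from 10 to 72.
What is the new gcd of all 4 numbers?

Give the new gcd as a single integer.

Answer: 2

Derivation:
Numbers: [6, 10, 28, 24], gcd = 2
Change: index 1, 10 -> 72
gcd of the OTHER numbers (without index 1): gcd([6, 28, 24]) = 2
New gcd = gcd(g_others, new_val) = gcd(2, 72) = 2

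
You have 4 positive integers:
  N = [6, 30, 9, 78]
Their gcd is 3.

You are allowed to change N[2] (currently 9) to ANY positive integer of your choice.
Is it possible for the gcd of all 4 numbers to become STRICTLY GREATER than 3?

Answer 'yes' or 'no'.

Current gcd = 3
gcd of all OTHER numbers (without N[2]=9): gcd([6, 30, 78]) = 6
The new gcd after any change is gcd(6, new_value).
This can be at most 6.
Since 6 > old gcd 3, the gcd CAN increase (e.g., set N[2] = 6).

Answer: yes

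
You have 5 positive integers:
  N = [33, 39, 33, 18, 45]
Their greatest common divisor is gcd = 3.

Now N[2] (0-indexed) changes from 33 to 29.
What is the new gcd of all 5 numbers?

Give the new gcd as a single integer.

Numbers: [33, 39, 33, 18, 45], gcd = 3
Change: index 2, 33 -> 29
gcd of the OTHER numbers (without index 2): gcd([33, 39, 18, 45]) = 3
New gcd = gcd(g_others, new_val) = gcd(3, 29) = 1

Answer: 1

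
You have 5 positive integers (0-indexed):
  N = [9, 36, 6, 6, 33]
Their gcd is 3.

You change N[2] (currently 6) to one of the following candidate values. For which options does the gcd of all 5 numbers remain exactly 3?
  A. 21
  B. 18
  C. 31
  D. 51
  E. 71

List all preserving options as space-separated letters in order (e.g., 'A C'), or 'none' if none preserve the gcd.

Old gcd = 3; gcd of others (without N[2]) = 3
New gcd for candidate v: gcd(3, v). Preserves old gcd iff gcd(3, v) = 3.
  Option A: v=21, gcd(3,21)=3 -> preserves
  Option B: v=18, gcd(3,18)=3 -> preserves
  Option C: v=31, gcd(3,31)=1 -> changes
  Option D: v=51, gcd(3,51)=3 -> preserves
  Option E: v=71, gcd(3,71)=1 -> changes

Answer: A B D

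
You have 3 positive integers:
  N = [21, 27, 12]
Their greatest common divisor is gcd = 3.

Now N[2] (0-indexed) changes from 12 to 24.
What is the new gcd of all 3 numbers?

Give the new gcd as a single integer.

Answer: 3

Derivation:
Numbers: [21, 27, 12], gcd = 3
Change: index 2, 12 -> 24
gcd of the OTHER numbers (without index 2): gcd([21, 27]) = 3
New gcd = gcd(g_others, new_val) = gcd(3, 24) = 3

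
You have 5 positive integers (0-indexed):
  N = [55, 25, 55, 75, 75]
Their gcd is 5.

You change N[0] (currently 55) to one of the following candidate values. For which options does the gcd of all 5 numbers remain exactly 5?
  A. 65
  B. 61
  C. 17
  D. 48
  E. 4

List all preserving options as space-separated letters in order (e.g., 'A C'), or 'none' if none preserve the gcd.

Old gcd = 5; gcd of others (without N[0]) = 5
New gcd for candidate v: gcd(5, v). Preserves old gcd iff gcd(5, v) = 5.
  Option A: v=65, gcd(5,65)=5 -> preserves
  Option B: v=61, gcd(5,61)=1 -> changes
  Option C: v=17, gcd(5,17)=1 -> changes
  Option D: v=48, gcd(5,48)=1 -> changes
  Option E: v=4, gcd(5,4)=1 -> changes

Answer: A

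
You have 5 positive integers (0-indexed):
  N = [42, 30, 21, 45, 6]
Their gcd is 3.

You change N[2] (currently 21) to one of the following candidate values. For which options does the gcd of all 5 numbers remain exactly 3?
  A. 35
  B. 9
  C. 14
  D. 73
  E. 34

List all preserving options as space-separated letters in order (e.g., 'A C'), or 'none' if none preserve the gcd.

Answer: B

Derivation:
Old gcd = 3; gcd of others (without N[2]) = 3
New gcd for candidate v: gcd(3, v). Preserves old gcd iff gcd(3, v) = 3.
  Option A: v=35, gcd(3,35)=1 -> changes
  Option B: v=9, gcd(3,9)=3 -> preserves
  Option C: v=14, gcd(3,14)=1 -> changes
  Option D: v=73, gcd(3,73)=1 -> changes
  Option E: v=34, gcd(3,34)=1 -> changes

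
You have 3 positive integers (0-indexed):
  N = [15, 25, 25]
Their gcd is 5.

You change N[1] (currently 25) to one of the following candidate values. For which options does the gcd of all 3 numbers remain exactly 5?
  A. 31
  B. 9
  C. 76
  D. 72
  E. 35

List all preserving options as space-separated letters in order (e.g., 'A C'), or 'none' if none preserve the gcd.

Old gcd = 5; gcd of others (without N[1]) = 5
New gcd for candidate v: gcd(5, v). Preserves old gcd iff gcd(5, v) = 5.
  Option A: v=31, gcd(5,31)=1 -> changes
  Option B: v=9, gcd(5,9)=1 -> changes
  Option C: v=76, gcd(5,76)=1 -> changes
  Option D: v=72, gcd(5,72)=1 -> changes
  Option E: v=35, gcd(5,35)=5 -> preserves

Answer: E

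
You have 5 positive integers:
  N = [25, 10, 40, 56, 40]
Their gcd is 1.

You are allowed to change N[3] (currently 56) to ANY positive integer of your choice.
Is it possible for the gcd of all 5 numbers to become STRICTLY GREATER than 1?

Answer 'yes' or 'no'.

Answer: yes

Derivation:
Current gcd = 1
gcd of all OTHER numbers (without N[3]=56): gcd([25, 10, 40, 40]) = 5
The new gcd after any change is gcd(5, new_value).
This can be at most 5.
Since 5 > old gcd 1, the gcd CAN increase (e.g., set N[3] = 5).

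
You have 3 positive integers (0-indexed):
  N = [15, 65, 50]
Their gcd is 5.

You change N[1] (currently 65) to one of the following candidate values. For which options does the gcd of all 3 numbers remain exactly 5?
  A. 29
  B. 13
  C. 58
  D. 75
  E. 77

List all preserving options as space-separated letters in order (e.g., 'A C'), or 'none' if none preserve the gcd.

Old gcd = 5; gcd of others (without N[1]) = 5
New gcd for candidate v: gcd(5, v). Preserves old gcd iff gcd(5, v) = 5.
  Option A: v=29, gcd(5,29)=1 -> changes
  Option B: v=13, gcd(5,13)=1 -> changes
  Option C: v=58, gcd(5,58)=1 -> changes
  Option D: v=75, gcd(5,75)=5 -> preserves
  Option E: v=77, gcd(5,77)=1 -> changes

Answer: D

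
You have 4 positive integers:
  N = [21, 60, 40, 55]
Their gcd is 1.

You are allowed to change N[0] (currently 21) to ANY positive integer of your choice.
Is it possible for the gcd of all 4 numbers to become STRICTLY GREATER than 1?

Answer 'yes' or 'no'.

Current gcd = 1
gcd of all OTHER numbers (without N[0]=21): gcd([60, 40, 55]) = 5
The new gcd after any change is gcd(5, new_value).
This can be at most 5.
Since 5 > old gcd 1, the gcd CAN increase (e.g., set N[0] = 5).

Answer: yes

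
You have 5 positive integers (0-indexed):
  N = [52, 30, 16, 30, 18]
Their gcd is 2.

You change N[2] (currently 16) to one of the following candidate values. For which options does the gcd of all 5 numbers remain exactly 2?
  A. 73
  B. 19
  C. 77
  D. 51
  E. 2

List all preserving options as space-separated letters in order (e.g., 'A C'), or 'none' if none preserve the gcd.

Old gcd = 2; gcd of others (without N[2]) = 2
New gcd for candidate v: gcd(2, v). Preserves old gcd iff gcd(2, v) = 2.
  Option A: v=73, gcd(2,73)=1 -> changes
  Option B: v=19, gcd(2,19)=1 -> changes
  Option C: v=77, gcd(2,77)=1 -> changes
  Option D: v=51, gcd(2,51)=1 -> changes
  Option E: v=2, gcd(2,2)=2 -> preserves

Answer: E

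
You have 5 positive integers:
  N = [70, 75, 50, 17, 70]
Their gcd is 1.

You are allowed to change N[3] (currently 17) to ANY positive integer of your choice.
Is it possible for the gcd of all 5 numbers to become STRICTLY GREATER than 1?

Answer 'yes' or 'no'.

Current gcd = 1
gcd of all OTHER numbers (without N[3]=17): gcd([70, 75, 50, 70]) = 5
The new gcd after any change is gcd(5, new_value).
This can be at most 5.
Since 5 > old gcd 1, the gcd CAN increase (e.g., set N[3] = 5).

Answer: yes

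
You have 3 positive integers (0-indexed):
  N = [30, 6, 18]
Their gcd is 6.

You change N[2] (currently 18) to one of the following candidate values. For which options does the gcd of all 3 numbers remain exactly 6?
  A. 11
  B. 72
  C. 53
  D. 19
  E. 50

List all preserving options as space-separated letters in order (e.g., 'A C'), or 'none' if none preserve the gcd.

Answer: B

Derivation:
Old gcd = 6; gcd of others (without N[2]) = 6
New gcd for candidate v: gcd(6, v). Preserves old gcd iff gcd(6, v) = 6.
  Option A: v=11, gcd(6,11)=1 -> changes
  Option B: v=72, gcd(6,72)=6 -> preserves
  Option C: v=53, gcd(6,53)=1 -> changes
  Option D: v=19, gcd(6,19)=1 -> changes
  Option E: v=50, gcd(6,50)=2 -> changes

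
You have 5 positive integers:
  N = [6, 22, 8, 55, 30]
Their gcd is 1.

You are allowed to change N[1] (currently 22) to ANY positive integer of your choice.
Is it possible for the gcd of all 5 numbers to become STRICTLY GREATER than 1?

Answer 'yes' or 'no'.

Answer: no

Derivation:
Current gcd = 1
gcd of all OTHER numbers (without N[1]=22): gcd([6, 8, 55, 30]) = 1
The new gcd after any change is gcd(1, new_value).
This can be at most 1.
Since 1 = old gcd 1, the gcd can only stay the same or decrease.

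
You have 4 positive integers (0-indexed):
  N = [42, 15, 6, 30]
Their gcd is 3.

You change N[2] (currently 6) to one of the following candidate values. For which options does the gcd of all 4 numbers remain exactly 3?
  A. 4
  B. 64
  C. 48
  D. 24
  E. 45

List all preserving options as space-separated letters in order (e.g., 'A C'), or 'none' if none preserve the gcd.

Answer: C D E

Derivation:
Old gcd = 3; gcd of others (without N[2]) = 3
New gcd for candidate v: gcd(3, v). Preserves old gcd iff gcd(3, v) = 3.
  Option A: v=4, gcd(3,4)=1 -> changes
  Option B: v=64, gcd(3,64)=1 -> changes
  Option C: v=48, gcd(3,48)=3 -> preserves
  Option D: v=24, gcd(3,24)=3 -> preserves
  Option E: v=45, gcd(3,45)=3 -> preserves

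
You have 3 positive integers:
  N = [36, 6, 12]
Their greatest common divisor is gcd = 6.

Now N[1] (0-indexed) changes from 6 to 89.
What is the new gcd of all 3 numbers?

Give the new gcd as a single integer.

Answer: 1

Derivation:
Numbers: [36, 6, 12], gcd = 6
Change: index 1, 6 -> 89
gcd of the OTHER numbers (without index 1): gcd([36, 12]) = 12
New gcd = gcd(g_others, new_val) = gcd(12, 89) = 1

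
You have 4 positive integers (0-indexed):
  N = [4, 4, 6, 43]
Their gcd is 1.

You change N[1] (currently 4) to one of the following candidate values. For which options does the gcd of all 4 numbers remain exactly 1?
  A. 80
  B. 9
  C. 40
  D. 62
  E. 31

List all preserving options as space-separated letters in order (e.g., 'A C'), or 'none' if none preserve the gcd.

Old gcd = 1; gcd of others (without N[1]) = 1
New gcd for candidate v: gcd(1, v). Preserves old gcd iff gcd(1, v) = 1.
  Option A: v=80, gcd(1,80)=1 -> preserves
  Option B: v=9, gcd(1,9)=1 -> preserves
  Option C: v=40, gcd(1,40)=1 -> preserves
  Option D: v=62, gcd(1,62)=1 -> preserves
  Option E: v=31, gcd(1,31)=1 -> preserves

Answer: A B C D E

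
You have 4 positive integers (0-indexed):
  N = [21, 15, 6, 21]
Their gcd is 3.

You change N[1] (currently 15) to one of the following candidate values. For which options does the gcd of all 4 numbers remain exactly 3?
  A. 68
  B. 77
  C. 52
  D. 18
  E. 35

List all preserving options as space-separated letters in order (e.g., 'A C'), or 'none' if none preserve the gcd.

Answer: D

Derivation:
Old gcd = 3; gcd of others (without N[1]) = 3
New gcd for candidate v: gcd(3, v). Preserves old gcd iff gcd(3, v) = 3.
  Option A: v=68, gcd(3,68)=1 -> changes
  Option B: v=77, gcd(3,77)=1 -> changes
  Option C: v=52, gcd(3,52)=1 -> changes
  Option D: v=18, gcd(3,18)=3 -> preserves
  Option E: v=35, gcd(3,35)=1 -> changes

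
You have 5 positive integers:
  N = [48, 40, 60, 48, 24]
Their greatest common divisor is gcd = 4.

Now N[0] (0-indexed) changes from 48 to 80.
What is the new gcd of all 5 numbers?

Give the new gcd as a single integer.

Answer: 4

Derivation:
Numbers: [48, 40, 60, 48, 24], gcd = 4
Change: index 0, 48 -> 80
gcd of the OTHER numbers (without index 0): gcd([40, 60, 48, 24]) = 4
New gcd = gcd(g_others, new_val) = gcd(4, 80) = 4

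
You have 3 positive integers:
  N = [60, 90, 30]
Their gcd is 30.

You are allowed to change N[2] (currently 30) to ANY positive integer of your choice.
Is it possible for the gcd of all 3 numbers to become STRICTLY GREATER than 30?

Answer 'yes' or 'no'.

Current gcd = 30
gcd of all OTHER numbers (without N[2]=30): gcd([60, 90]) = 30
The new gcd after any change is gcd(30, new_value).
This can be at most 30.
Since 30 = old gcd 30, the gcd can only stay the same or decrease.

Answer: no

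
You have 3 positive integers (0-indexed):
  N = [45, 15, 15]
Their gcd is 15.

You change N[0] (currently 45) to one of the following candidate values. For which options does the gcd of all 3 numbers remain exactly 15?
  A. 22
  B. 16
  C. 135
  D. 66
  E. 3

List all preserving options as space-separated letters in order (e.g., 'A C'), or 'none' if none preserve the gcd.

Answer: C

Derivation:
Old gcd = 15; gcd of others (without N[0]) = 15
New gcd for candidate v: gcd(15, v). Preserves old gcd iff gcd(15, v) = 15.
  Option A: v=22, gcd(15,22)=1 -> changes
  Option B: v=16, gcd(15,16)=1 -> changes
  Option C: v=135, gcd(15,135)=15 -> preserves
  Option D: v=66, gcd(15,66)=3 -> changes
  Option E: v=3, gcd(15,3)=3 -> changes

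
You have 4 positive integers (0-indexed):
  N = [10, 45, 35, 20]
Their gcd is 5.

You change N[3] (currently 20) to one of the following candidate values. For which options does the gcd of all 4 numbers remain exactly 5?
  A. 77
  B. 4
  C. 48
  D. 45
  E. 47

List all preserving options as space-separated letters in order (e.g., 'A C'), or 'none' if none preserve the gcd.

Answer: D

Derivation:
Old gcd = 5; gcd of others (without N[3]) = 5
New gcd for candidate v: gcd(5, v). Preserves old gcd iff gcd(5, v) = 5.
  Option A: v=77, gcd(5,77)=1 -> changes
  Option B: v=4, gcd(5,4)=1 -> changes
  Option C: v=48, gcd(5,48)=1 -> changes
  Option D: v=45, gcd(5,45)=5 -> preserves
  Option E: v=47, gcd(5,47)=1 -> changes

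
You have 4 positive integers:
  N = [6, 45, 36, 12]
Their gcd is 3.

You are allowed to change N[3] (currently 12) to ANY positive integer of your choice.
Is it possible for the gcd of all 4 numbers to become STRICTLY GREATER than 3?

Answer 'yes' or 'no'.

Current gcd = 3
gcd of all OTHER numbers (without N[3]=12): gcd([6, 45, 36]) = 3
The new gcd after any change is gcd(3, new_value).
This can be at most 3.
Since 3 = old gcd 3, the gcd can only stay the same or decrease.

Answer: no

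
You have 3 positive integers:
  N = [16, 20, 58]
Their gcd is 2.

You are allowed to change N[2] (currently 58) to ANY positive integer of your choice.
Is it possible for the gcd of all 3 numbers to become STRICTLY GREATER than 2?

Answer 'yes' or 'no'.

Answer: yes

Derivation:
Current gcd = 2
gcd of all OTHER numbers (without N[2]=58): gcd([16, 20]) = 4
The new gcd after any change is gcd(4, new_value).
This can be at most 4.
Since 4 > old gcd 2, the gcd CAN increase (e.g., set N[2] = 4).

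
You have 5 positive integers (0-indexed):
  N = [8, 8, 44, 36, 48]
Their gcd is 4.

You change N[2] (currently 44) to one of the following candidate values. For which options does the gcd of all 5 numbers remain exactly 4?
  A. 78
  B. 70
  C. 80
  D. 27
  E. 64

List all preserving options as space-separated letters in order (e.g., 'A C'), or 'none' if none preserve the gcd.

Old gcd = 4; gcd of others (without N[2]) = 4
New gcd for candidate v: gcd(4, v). Preserves old gcd iff gcd(4, v) = 4.
  Option A: v=78, gcd(4,78)=2 -> changes
  Option B: v=70, gcd(4,70)=2 -> changes
  Option C: v=80, gcd(4,80)=4 -> preserves
  Option D: v=27, gcd(4,27)=1 -> changes
  Option E: v=64, gcd(4,64)=4 -> preserves

Answer: C E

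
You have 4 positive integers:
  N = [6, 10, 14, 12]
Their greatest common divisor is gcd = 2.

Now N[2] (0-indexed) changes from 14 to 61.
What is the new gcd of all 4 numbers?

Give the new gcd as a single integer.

Numbers: [6, 10, 14, 12], gcd = 2
Change: index 2, 14 -> 61
gcd of the OTHER numbers (without index 2): gcd([6, 10, 12]) = 2
New gcd = gcd(g_others, new_val) = gcd(2, 61) = 1

Answer: 1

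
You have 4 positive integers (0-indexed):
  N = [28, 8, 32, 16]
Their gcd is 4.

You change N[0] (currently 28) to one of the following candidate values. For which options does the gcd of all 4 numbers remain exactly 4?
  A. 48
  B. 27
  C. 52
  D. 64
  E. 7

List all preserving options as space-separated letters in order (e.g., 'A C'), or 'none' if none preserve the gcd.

Old gcd = 4; gcd of others (without N[0]) = 8
New gcd for candidate v: gcd(8, v). Preserves old gcd iff gcd(8, v) = 4.
  Option A: v=48, gcd(8,48)=8 -> changes
  Option B: v=27, gcd(8,27)=1 -> changes
  Option C: v=52, gcd(8,52)=4 -> preserves
  Option D: v=64, gcd(8,64)=8 -> changes
  Option E: v=7, gcd(8,7)=1 -> changes

Answer: C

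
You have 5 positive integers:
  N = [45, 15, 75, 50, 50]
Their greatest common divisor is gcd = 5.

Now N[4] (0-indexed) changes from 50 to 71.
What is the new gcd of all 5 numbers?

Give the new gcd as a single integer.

Numbers: [45, 15, 75, 50, 50], gcd = 5
Change: index 4, 50 -> 71
gcd of the OTHER numbers (without index 4): gcd([45, 15, 75, 50]) = 5
New gcd = gcd(g_others, new_val) = gcd(5, 71) = 1

Answer: 1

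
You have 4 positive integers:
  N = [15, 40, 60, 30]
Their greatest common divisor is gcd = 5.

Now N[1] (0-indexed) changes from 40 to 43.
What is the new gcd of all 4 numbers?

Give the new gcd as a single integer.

Answer: 1

Derivation:
Numbers: [15, 40, 60, 30], gcd = 5
Change: index 1, 40 -> 43
gcd of the OTHER numbers (without index 1): gcd([15, 60, 30]) = 15
New gcd = gcd(g_others, new_val) = gcd(15, 43) = 1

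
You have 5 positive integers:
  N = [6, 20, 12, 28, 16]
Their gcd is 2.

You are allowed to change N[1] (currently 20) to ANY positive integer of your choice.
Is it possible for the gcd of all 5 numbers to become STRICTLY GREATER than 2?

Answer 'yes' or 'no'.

Answer: no

Derivation:
Current gcd = 2
gcd of all OTHER numbers (without N[1]=20): gcd([6, 12, 28, 16]) = 2
The new gcd after any change is gcd(2, new_value).
This can be at most 2.
Since 2 = old gcd 2, the gcd can only stay the same or decrease.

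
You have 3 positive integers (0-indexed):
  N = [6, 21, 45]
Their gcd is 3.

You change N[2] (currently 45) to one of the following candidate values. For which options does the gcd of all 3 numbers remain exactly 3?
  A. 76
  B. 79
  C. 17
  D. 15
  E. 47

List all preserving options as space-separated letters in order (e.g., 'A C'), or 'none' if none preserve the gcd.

Old gcd = 3; gcd of others (without N[2]) = 3
New gcd for candidate v: gcd(3, v). Preserves old gcd iff gcd(3, v) = 3.
  Option A: v=76, gcd(3,76)=1 -> changes
  Option B: v=79, gcd(3,79)=1 -> changes
  Option C: v=17, gcd(3,17)=1 -> changes
  Option D: v=15, gcd(3,15)=3 -> preserves
  Option E: v=47, gcd(3,47)=1 -> changes

Answer: D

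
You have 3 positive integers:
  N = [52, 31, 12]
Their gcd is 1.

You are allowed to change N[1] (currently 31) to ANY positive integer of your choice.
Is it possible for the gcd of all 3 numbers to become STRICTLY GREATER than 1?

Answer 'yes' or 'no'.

Answer: yes

Derivation:
Current gcd = 1
gcd of all OTHER numbers (without N[1]=31): gcd([52, 12]) = 4
The new gcd after any change is gcd(4, new_value).
This can be at most 4.
Since 4 > old gcd 1, the gcd CAN increase (e.g., set N[1] = 4).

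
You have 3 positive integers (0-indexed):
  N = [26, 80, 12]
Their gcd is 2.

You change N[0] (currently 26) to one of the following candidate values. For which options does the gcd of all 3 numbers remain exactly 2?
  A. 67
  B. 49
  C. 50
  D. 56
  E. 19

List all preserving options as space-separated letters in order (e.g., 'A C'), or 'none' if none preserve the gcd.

Old gcd = 2; gcd of others (without N[0]) = 4
New gcd for candidate v: gcd(4, v). Preserves old gcd iff gcd(4, v) = 2.
  Option A: v=67, gcd(4,67)=1 -> changes
  Option B: v=49, gcd(4,49)=1 -> changes
  Option C: v=50, gcd(4,50)=2 -> preserves
  Option D: v=56, gcd(4,56)=4 -> changes
  Option E: v=19, gcd(4,19)=1 -> changes

Answer: C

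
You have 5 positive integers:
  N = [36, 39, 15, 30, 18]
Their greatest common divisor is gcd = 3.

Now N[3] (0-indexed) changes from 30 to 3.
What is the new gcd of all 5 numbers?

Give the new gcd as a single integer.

Numbers: [36, 39, 15, 30, 18], gcd = 3
Change: index 3, 30 -> 3
gcd of the OTHER numbers (without index 3): gcd([36, 39, 15, 18]) = 3
New gcd = gcd(g_others, new_val) = gcd(3, 3) = 3

Answer: 3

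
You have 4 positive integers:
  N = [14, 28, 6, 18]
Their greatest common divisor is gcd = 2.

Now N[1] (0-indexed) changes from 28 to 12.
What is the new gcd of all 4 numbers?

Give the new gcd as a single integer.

Answer: 2

Derivation:
Numbers: [14, 28, 6, 18], gcd = 2
Change: index 1, 28 -> 12
gcd of the OTHER numbers (without index 1): gcd([14, 6, 18]) = 2
New gcd = gcd(g_others, new_val) = gcd(2, 12) = 2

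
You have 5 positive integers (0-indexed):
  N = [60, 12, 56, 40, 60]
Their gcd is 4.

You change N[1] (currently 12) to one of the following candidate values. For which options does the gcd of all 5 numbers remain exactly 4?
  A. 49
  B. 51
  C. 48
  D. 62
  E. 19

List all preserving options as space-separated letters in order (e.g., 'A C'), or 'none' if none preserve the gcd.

Answer: C

Derivation:
Old gcd = 4; gcd of others (without N[1]) = 4
New gcd for candidate v: gcd(4, v). Preserves old gcd iff gcd(4, v) = 4.
  Option A: v=49, gcd(4,49)=1 -> changes
  Option B: v=51, gcd(4,51)=1 -> changes
  Option C: v=48, gcd(4,48)=4 -> preserves
  Option D: v=62, gcd(4,62)=2 -> changes
  Option E: v=19, gcd(4,19)=1 -> changes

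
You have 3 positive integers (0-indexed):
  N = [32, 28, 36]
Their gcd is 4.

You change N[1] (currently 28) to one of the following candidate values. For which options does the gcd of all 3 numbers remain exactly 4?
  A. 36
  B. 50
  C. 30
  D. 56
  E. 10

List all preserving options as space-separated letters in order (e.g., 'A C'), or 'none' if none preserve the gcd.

Answer: A D

Derivation:
Old gcd = 4; gcd of others (without N[1]) = 4
New gcd for candidate v: gcd(4, v). Preserves old gcd iff gcd(4, v) = 4.
  Option A: v=36, gcd(4,36)=4 -> preserves
  Option B: v=50, gcd(4,50)=2 -> changes
  Option C: v=30, gcd(4,30)=2 -> changes
  Option D: v=56, gcd(4,56)=4 -> preserves
  Option E: v=10, gcd(4,10)=2 -> changes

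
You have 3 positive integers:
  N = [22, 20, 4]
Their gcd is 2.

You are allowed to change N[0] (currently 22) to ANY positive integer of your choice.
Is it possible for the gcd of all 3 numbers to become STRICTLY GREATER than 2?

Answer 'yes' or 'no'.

Answer: yes

Derivation:
Current gcd = 2
gcd of all OTHER numbers (without N[0]=22): gcd([20, 4]) = 4
The new gcd after any change is gcd(4, new_value).
This can be at most 4.
Since 4 > old gcd 2, the gcd CAN increase (e.g., set N[0] = 4).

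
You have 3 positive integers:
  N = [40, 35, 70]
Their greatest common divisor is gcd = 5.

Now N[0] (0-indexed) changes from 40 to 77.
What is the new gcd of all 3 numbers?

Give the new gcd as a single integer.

Numbers: [40, 35, 70], gcd = 5
Change: index 0, 40 -> 77
gcd of the OTHER numbers (without index 0): gcd([35, 70]) = 35
New gcd = gcd(g_others, new_val) = gcd(35, 77) = 7

Answer: 7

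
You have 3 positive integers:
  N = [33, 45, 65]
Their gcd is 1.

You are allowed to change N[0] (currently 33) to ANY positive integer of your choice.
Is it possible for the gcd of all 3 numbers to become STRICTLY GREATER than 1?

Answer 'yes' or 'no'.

Current gcd = 1
gcd of all OTHER numbers (without N[0]=33): gcd([45, 65]) = 5
The new gcd after any change is gcd(5, new_value).
This can be at most 5.
Since 5 > old gcd 1, the gcd CAN increase (e.g., set N[0] = 5).

Answer: yes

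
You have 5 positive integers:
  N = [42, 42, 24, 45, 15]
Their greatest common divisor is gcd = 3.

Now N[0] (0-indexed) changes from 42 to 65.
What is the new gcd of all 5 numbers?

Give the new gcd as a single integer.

Numbers: [42, 42, 24, 45, 15], gcd = 3
Change: index 0, 42 -> 65
gcd of the OTHER numbers (without index 0): gcd([42, 24, 45, 15]) = 3
New gcd = gcd(g_others, new_val) = gcd(3, 65) = 1

Answer: 1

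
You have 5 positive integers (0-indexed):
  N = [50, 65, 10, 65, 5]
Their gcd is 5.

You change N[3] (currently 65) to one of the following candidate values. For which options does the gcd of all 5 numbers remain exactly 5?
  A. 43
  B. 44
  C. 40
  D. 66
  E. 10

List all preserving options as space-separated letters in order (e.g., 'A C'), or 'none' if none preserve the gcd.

Answer: C E

Derivation:
Old gcd = 5; gcd of others (without N[3]) = 5
New gcd for candidate v: gcd(5, v). Preserves old gcd iff gcd(5, v) = 5.
  Option A: v=43, gcd(5,43)=1 -> changes
  Option B: v=44, gcd(5,44)=1 -> changes
  Option C: v=40, gcd(5,40)=5 -> preserves
  Option D: v=66, gcd(5,66)=1 -> changes
  Option E: v=10, gcd(5,10)=5 -> preserves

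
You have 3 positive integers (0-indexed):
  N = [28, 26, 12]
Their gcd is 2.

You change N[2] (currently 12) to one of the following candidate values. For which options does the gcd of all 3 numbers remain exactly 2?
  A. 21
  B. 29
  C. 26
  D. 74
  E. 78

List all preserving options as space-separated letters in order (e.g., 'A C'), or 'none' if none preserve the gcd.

Old gcd = 2; gcd of others (without N[2]) = 2
New gcd for candidate v: gcd(2, v). Preserves old gcd iff gcd(2, v) = 2.
  Option A: v=21, gcd(2,21)=1 -> changes
  Option B: v=29, gcd(2,29)=1 -> changes
  Option C: v=26, gcd(2,26)=2 -> preserves
  Option D: v=74, gcd(2,74)=2 -> preserves
  Option E: v=78, gcd(2,78)=2 -> preserves

Answer: C D E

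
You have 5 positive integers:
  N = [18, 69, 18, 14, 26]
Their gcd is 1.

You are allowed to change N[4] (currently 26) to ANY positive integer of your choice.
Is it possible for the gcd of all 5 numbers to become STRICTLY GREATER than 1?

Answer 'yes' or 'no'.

Current gcd = 1
gcd of all OTHER numbers (without N[4]=26): gcd([18, 69, 18, 14]) = 1
The new gcd after any change is gcd(1, new_value).
This can be at most 1.
Since 1 = old gcd 1, the gcd can only stay the same or decrease.

Answer: no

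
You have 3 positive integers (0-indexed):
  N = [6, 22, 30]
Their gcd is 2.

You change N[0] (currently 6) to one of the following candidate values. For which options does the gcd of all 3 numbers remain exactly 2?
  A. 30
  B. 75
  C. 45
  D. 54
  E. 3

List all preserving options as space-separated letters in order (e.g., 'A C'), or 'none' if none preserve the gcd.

Answer: A D

Derivation:
Old gcd = 2; gcd of others (without N[0]) = 2
New gcd for candidate v: gcd(2, v). Preserves old gcd iff gcd(2, v) = 2.
  Option A: v=30, gcd(2,30)=2 -> preserves
  Option B: v=75, gcd(2,75)=1 -> changes
  Option C: v=45, gcd(2,45)=1 -> changes
  Option D: v=54, gcd(2,54)=2 -> preserves
  Option E: v=3, gcd(2,3)=1 -> changes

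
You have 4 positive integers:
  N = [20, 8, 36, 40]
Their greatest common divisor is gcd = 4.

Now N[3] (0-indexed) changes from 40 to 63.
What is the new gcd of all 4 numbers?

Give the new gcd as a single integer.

Answer: 1

Derivation:
Numbers: [20, 8, 36, 40], gcd = 4
Change: index 3, 40 -> 63
gcd of the OTHER numbers (without index 3): gcd([20, 8, 36]) = 4
New gcd = gcd(g_others, new_val) = gcd(4, 63) = 1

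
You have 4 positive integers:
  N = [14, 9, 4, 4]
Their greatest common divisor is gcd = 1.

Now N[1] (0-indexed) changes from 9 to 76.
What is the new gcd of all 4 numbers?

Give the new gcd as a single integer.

Answer: 2

Derivation:
Numbers: [14, 9, 4, 4], gcd = 1
Change: index 1, 9 -> 76
gcd of the OTHER numbers (without index 1): gcd([14, 4, 4]) = 2
New gcd = gcd(g_others, new_val) = gcd(2, 76) = 2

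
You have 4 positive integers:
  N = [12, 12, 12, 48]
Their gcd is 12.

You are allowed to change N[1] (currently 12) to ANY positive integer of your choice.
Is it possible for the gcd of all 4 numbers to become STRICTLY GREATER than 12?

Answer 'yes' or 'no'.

Answer: no

Derivation:
Current gcd = 12
gcd of all OTHER numbers (without N[1]=12): gcd([12, 12, 48]) = 12
The new gcd after any change is gcd(12, new_value).
This can be at most 12.
Since 12 = old gcd 12, the gcd can only stay the same or decrease.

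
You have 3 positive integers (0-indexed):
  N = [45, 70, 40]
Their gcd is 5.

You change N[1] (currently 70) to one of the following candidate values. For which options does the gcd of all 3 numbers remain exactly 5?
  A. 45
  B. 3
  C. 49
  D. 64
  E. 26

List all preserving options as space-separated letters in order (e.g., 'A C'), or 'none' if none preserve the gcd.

Answer: A

Derivation:
Old gcd = 5; gcd of others (without N[1]) = 5
New gcd for candidate v: gcd(5, v). Preserves old gcd iff gcd(5, v) = 5.
  Option A: v=45, gcd(5,45)=5 -> preserves
  Option B: v=3, gcd(5,3)=1 -> changes
  Option C: v=49, gcd(5,49)=1 -> changes
  Option D: v=64, gcd(5,64)=1 -> changes
  Option E: v=26, gcd(5,26)=1 -> changes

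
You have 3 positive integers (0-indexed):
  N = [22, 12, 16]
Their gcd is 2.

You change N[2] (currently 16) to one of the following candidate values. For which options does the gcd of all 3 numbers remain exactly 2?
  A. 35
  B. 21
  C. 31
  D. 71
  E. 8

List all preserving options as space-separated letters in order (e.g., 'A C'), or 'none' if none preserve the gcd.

Old gcd = 2; gcd of others (without N[2]) = 2
New gcd for candidate v: gcd(2, v). Preserves old gcd iff gcd(2, v) = 2.
  Option A: v=35, gcd(2,35)=1 -> changes
  Option B: v=21, gcd(2,21)=1 -> changes
  Option C: v=31, gcd(2,31)=1 -> changes
  Option D: v=71, gcd(2,71)=1 -> changes
  Option E: v=8, gcd(2,8)=2 -> preserves

Answer: E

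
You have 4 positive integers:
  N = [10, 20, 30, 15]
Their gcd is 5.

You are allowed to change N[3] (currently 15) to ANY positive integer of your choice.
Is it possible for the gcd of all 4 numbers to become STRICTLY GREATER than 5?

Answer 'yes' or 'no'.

Answer: yes

Derivation:
Current gcd = 5
gcd of all OTHER numbers (without N[3]=15): gcd([10, 20, 30]) = 10
The new gcd after any change is gcd(10, new_value).
This can be at most 10.
Since 10 > old gcd 5, the gcd CAN increase (e.g., set N[3] = 10).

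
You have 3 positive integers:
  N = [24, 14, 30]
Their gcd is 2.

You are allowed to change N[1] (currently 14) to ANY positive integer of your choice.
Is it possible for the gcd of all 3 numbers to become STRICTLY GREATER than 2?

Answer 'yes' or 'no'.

Answer: yes

Derivation:
Current gcd = 2
gcd of all OTHER numbers (without N[1]=14): gcd([24, 30]) = 6
The new gcd after any change is gcd(6, new_value).
This can be at most 6.
Since 6 > old gcd 2, the gcd CAN increase (e.g., set N[1] = 6).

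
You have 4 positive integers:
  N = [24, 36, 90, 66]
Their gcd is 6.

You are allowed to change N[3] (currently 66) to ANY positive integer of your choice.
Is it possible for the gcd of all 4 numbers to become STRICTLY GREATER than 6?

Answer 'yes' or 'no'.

Answer: no

Derivation:
Current gcd = 6
gcd of all OTHER numbers (without N[3]=66): gcd([24, 36, 90]) = 6
The new gcd after any change is gcd(6, new_value).
This can be at most 6.
Since 6 = old gcd 6, the gcd can only stay the same or decrease.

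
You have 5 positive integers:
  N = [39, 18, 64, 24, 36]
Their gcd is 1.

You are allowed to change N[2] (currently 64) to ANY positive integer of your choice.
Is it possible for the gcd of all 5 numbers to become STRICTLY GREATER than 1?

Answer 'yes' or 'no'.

Current gcd = 1
gcd of all OTHER numbers (without N[2]=64): gcd([39, 18, 24, 36]) = 3
The new gcd after any change is gcd(3, new_value).
This can be at most 3.
Since 3 > old gcd 1, the gcd CAN increase (e.g., set N[2] = 3).

Answer: yes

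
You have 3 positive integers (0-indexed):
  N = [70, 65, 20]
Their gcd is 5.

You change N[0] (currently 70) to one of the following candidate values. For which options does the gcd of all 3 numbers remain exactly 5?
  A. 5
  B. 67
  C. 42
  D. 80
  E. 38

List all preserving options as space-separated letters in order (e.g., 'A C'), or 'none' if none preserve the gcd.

Answer: A D

Derivation:
Old gcd = 5; gcd of others (without N[0]) = 5
New gcd for candidate v: gcd(5, v). Preserves old gcd iff gcd(5, v) = 5.
  Option A: v=5, gcd(5,5)=5 -> preserves
  Option B: v=67, gcd(5,67)=1 -> changes
  Option C: v=42, gcd(5,42)=1 -> changes
  Option D: v=80, gcd(5,80)=5 -> preserves
  Option E: v=38, gcd(5,38)=1 -> changes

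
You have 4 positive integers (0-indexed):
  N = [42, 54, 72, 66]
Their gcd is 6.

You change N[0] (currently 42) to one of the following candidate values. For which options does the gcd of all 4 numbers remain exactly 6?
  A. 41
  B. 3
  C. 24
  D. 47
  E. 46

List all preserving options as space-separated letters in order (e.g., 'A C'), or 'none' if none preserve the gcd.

Answer: C

Derivation:
Old gcd = 6; gcd of others (without N[0]) = 6
New gcd for candidate v: gcd(6, v). Preserves old gcd iff gcd(6, v) = 6.
  Option A: v=41, gcd(6,41)=1 -> changes
  Option B: v=3, gcd(6,3)=3 -> changes
  Option C: v=24, gcd(6,24)=6 -> preserves
  Option D: v=47, gcd(6,47)=1 -> changes
  Option E: v=46, gcd(6,46)=2 -> changes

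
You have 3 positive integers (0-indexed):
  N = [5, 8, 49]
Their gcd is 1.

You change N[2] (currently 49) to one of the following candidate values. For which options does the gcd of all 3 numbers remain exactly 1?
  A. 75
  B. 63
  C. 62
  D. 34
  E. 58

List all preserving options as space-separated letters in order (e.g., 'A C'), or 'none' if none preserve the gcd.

Old gcd = 1; gcd of others (without N[2]) = 1
New gcd for candidate v: gcd(1, v). Preserves old gcd iff gcd(1, v) = 1.
  Option A: v=75, gcd(1,75)=1 -> preserves
  Option B: v=63, gcd(1,63)=1 -> preserves
  Option C: v=62, gcd(1,62)=1 -> preserves
  Option D: v=34, gcd(1,34)=1 -> preserves
  Option E: v=58, gcd(1,58)=1 -> preserves

Answer: A B C D E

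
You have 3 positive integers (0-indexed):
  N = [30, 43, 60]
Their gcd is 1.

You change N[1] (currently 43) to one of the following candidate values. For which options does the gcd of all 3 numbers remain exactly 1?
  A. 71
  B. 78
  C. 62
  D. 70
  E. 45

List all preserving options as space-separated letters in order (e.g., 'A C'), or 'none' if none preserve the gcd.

Old gcd = 1; gcd of others (without N[1]) = 30
New gcd for candidate v: gcd(30, v). Preserves old gcd iff gcd(30, v) = 1.
  Option A: v=71, gcd(30,71)=1 -> preserves
  Option B: v=78, gcd(30,78)=6 -> changes
  Option C: v=62, gcd(30,62)=2 -> changes
  Option D: v=70, gcd(30,70)=10 -> changes
  Option E: v=45, gcd(30,45)=15 -> changes

Answer: A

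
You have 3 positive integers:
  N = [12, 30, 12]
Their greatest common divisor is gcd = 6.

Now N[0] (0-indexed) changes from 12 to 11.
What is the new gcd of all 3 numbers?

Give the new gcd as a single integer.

Numbers: [12, 30, 12], gcd = 6
Change: index 0, 12 -> 11
gcd of the OTHER numbers (without index 0): gcd([30, 12]) = 6
New gcd = gcd(g_others, new_val) = gcd(6, 11) = 1

Answer: 1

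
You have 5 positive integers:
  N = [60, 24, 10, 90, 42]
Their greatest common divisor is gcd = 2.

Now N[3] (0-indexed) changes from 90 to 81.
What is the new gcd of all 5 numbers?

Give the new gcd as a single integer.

Answer: 1

Derivation:
Numbers: [60, 24, 10, 90, 42], gcd = 2
Change: index 3, 90 -> 81
gcd of the OTHER numbers (without index 3): gcd([60, 24, 10, 42]) = 2
New gcd = gcd(g_others, new_val) = gcd(2, 81) = 1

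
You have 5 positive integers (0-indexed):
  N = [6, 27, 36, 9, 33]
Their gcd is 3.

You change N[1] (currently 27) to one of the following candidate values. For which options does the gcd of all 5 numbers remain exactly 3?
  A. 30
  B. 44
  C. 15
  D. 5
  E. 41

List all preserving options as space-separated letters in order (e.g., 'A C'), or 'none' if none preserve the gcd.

Answer: A C

Derivation:
Old gcd = 3; gcd of others (without N[1]) = 3
New gcd for candidate v: gcd(3, v). Preserves old gcd iff gcd(3, v) = 3.
  Option A: v=30, gcd(3,30)=3 -> preserves
  Option B: v=44, gcd(3,44)=1 -> changes
  Option C: v=15, gcd(3,15)=3 -> preserves
  Option D: v=5, gcd(3,5)=1 -> changes
  Option E: v=41, gcd(3,41)=1 -> changes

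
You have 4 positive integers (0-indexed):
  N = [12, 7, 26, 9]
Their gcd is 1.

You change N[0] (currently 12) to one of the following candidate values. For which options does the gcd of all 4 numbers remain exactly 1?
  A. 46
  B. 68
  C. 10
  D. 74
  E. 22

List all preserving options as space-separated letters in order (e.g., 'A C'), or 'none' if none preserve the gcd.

Old gcd = 1; gcd of others (without N[0]) = 1
New gcd for candidate v: gcd(1, v). Preserves old gcd iff gcd(1, v) = 1.
  Option A: v=46, gcd(1,46)=1 -> preserves
  Option B: v=68, gcd(1,68)=1 -> preserves
  Option C: v=10, gcd(1,10)=1 -> preserves
  Option D: v=74, gcd(1,74)=1 -> preserves
  Option E: v=22, gcd(1,22)=1 -> preserves

Answer: A B C D E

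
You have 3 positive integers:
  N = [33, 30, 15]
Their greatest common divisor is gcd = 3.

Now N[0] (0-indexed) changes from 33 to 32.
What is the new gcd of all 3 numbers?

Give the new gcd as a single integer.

Answer: 1

Derivation:
Numbers: [33, 30, 15], gcd = 3
Change: index 0, 33 -> 32
gcd of the OTHER numbers (without index 0): gcd([30, 15]) = 15
New gcd = gcd(g_others, new_val) = gcd(15, 32) = 1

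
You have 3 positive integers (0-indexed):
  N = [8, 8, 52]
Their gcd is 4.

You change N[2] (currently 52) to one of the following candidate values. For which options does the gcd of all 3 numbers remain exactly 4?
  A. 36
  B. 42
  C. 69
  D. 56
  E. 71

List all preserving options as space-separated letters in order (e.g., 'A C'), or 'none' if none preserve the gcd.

Answer: A

Derivation:
Old gcd = 4; gcd of others (without N[2]) = 8
New gcd for candidate v: gcd(8, v). Preserves old gcd iff gcd(8, v) = 4.
  Option A: v=36, gcd(8,36)=4 -> preserves
  Option B: v=42, gcd(8,42)=2 -> changes
  Option C: v=69, gcd(8,69)=1 -> changes
  Option D: v=56, gcd(8,56)=8 -> changes
  Option E: v=71, gcd(8,71)=1 -> changes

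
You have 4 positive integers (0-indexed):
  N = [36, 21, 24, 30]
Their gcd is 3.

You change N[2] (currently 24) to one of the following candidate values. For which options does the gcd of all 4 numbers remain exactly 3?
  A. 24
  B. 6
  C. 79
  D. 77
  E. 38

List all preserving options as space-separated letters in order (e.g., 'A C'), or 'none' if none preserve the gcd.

Answer: A B

Derivation:
Old gcd = 3; gcd of others (without N[2]) = 3
New gcd for candidate v: gcd(3, v). Preserves old gcd iff gcd(3, v) = 3.
  Option A: v=24, gcd(3,24)=3 -> preserves
  Option B: v=6, gcd(3,6)=3 -> preserves
  Option C: v=79, gcd(3,79)=1 -> changes
  Option D: v=77, gcd(3,77)=1 -> changes
  Option E: v=38, gcd(3,38)=1 -> changes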